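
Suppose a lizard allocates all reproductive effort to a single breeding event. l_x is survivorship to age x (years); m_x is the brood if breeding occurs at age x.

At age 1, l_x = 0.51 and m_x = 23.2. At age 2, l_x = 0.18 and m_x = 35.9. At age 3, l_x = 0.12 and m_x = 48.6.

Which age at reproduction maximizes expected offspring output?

Expected offspring if breeding at age x = l_x × m_x:
  age 1: 0.51 × 23.2 = 11.832
  age 2: 0.18 × 35.9 = 6.462
  age 3: 0.12 × 48.6 = 5.832
Maximum at age 1 (11.832).

1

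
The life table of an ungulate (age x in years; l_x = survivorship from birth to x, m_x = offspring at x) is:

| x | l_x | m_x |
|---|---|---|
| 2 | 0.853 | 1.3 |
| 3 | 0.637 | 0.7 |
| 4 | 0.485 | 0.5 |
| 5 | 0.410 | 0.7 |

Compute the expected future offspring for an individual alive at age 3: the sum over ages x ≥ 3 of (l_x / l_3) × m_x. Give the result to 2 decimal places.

1.53

l_3 = 0.637. Conditional survival from age 3 to x is l_x / l_3.
  x=3: (0.637/0.637) × 0.7 = 0.7000
  x=4: (0.485/0.637) × 0.5 = 0.3807
  x=5: (0.410/0.637) × 0.7 = 0.4505
Sum = 0.7000 + 0.3807 + 0.4505 = 1.5312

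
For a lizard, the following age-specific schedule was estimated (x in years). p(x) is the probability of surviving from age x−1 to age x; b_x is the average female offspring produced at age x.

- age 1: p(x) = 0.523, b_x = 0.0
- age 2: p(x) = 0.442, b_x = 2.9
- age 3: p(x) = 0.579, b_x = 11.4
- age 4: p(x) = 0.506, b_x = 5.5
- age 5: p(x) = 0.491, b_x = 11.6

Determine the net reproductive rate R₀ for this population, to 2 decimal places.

2.95

Survivorship from birth: l_x = p_1·p_2·…·p_x.
  l_1 = 0.52300
  l_2 = 0.23117
  l_3 = 0.13385
  l_4 = 0.06773
  l_5 = 0.03325
R₀ = Σ l_x b_x:
  age 1: 0.52300 × 0.0 = 0.0000
  age 2: 0.23117 × 2.9 = 0.6704
  age 3: 0.13385 × 11.4 = 1.5259
  age 4: 0.06773 × 5.5 = 0.3725
  age 5: 0.03325 × 11.6 = 0.3857
R₀ = 0.0000 + 0.6704 + 1.5259 + 0.3725 + 0.3857 = 2.9545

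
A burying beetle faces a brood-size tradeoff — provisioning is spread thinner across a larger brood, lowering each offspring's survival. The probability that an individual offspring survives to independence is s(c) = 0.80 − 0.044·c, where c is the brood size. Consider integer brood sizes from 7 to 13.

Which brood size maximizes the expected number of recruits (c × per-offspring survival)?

9

Expected recruits = c × s(c):
  c=7: 7 × 0.492 = 3.444
  c=8: 8 × 0.448 = 3.584
  c=9: 9 × 0.404 = 3.636
  c=10: 10 × 0.360 = 3.600
  c=11: 11 × 0.316 = 3.476
  c=12: 12 × 0.272 = 3.264
  c=13: 13 × 0.228 = 2.964
Maximum at c = 9 (3.636 recruits).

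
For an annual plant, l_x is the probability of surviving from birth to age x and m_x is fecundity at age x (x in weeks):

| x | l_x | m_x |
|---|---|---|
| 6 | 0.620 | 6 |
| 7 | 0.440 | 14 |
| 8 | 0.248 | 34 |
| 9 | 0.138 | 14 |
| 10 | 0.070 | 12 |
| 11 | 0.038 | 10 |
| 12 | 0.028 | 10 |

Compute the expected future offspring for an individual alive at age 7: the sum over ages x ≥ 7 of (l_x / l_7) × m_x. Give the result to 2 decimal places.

l_7 = 0.440. Conditional survival from age 7 to x is l_x / l_7.
  x=7: (0.440/0.440) × 14 = 14.0000
  x=8: (0.248/0.440) × 34 = 19.1636
  x=9: (0.138/0.440) × 14 = 4.3909
  x=10: (0.070/0.440) × 12 = 1.9091
  x=11: (0.038/0.440) × 10 = 0.8636
  x=12: (0.028/0.440) × 10 = 0.6364
Sum = 14.0000 + 19.1636 + 4.3909 + 1.9091 + 0.8636 + 0.6364 = 40.9636

40.96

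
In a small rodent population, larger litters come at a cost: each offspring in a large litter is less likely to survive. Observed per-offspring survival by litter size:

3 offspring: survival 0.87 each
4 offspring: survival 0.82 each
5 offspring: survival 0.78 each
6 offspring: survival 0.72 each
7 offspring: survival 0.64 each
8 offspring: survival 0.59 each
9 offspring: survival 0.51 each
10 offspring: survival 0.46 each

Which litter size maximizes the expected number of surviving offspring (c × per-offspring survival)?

Expected surviving offspring = c × s(c):
  c=3: 3 × 0.87 = 2.610
  c=4: 4 × 0.82 = 3.280
  c=5: 5 × 0.78 = 3.900
  c=6: 6 × 0.72 = 4.320
  c=7: 7 × 0.64 = 4.480
  c=8: 8 × 0.59 = 4.720
  c=9: 9 × 0.51 = 4.590
  c=10: 10 × 0.46 = 4.600
Maximum at c = 8 (4.720 surviving offspring).

8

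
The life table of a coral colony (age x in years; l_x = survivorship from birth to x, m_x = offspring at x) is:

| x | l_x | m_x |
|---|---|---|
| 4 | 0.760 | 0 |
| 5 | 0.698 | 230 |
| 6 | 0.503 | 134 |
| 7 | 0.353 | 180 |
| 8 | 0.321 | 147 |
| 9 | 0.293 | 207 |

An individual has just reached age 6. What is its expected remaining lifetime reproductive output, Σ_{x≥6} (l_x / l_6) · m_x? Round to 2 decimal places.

474.71

l_6 = 0.503. Conditional survival from age 6 to x is l_x / l_6.
  x=6: (0.503/0.503) × 134 = 134.0000
  x=7: (0.353/0.503) × 180 = 126.3221
  x=8: (0.321/0.503) × 147 = 93.8111
  x=9: (0.293/0.503) × 207 = 120.5785
Sum = 134.0000 + 126.3221 + 93.8111 + 120.5785 = 474.7117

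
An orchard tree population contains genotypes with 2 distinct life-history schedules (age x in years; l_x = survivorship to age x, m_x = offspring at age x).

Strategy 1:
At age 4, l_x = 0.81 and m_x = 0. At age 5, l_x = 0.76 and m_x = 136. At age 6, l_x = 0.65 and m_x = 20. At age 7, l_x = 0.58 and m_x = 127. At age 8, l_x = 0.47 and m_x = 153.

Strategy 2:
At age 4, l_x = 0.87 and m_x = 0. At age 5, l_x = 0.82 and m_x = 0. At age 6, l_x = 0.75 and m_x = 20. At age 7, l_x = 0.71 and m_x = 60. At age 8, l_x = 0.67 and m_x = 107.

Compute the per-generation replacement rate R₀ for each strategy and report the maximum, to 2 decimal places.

Strategy 1: R₀ = 0.81×0 + 0.76×136 + 0.65×20 + 0.58×127 + 0.47×153 = 261.9300
Strategy 2: R₀ = 0.87×0 + 0.82×0 + 0.75×20 + 0.71×60 + 0.67×107 = 129.2900
Highest R₀: strategy 1 with 261.9300.

261.93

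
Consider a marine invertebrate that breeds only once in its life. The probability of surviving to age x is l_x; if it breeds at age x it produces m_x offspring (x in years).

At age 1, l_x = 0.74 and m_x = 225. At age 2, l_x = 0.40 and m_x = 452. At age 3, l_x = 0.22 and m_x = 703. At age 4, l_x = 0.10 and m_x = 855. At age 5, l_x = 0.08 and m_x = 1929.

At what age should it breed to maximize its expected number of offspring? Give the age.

Expected offspring if breeding at age x = l_x × m_x:
  age 1: 0.74 × 225 = 166.500
  age 2: 0.40 × 452 = 180.800
  age 3: 0.22 × 703 = 154.660
  age 4: 0.10 × 855 = 85.500
  age 5: 0.08 × 1929 = 154.320
Maximum at age 2 (180.800).

2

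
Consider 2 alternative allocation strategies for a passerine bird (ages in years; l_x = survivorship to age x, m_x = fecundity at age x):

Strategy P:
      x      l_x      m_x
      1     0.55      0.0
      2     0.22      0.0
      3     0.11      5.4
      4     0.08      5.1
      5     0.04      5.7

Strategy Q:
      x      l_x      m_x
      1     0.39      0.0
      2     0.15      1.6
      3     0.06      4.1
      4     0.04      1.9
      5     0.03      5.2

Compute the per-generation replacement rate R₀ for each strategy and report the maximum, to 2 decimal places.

1.23

Strategy P: R₀ = 0.55×0.0 + 0.22×0.0 + 0.11×5.4 + 0.08×5.1 + 0.04×5.7 = 1.2300
Strategy Q: R₀ = 0.39×0.0 + 0.15×1.6 + 0.06×4.1 + 0.04×1.9 + 0.03×5.2 = 0.7180
Highest R₀: strategy P with 1.2300.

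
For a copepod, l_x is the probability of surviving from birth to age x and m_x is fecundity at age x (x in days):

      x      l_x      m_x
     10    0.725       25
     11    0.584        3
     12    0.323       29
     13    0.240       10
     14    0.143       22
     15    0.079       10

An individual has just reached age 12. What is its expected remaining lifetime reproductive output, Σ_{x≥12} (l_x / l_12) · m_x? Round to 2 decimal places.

l_12 = 0.323. Conditional survival from age 12 to x is l_x / l_12.
  x=12: (0.323/0.323) × 29 = 29.0000
  x=13: (0.240/0.323) × 10 = 7.4303
  x=14: (0.143/0.323) × 22 = 9.7399
  x=15: (0.079/0.323) × 10 = 2.4458
Sum = 29.0000 + 7.4303 + 9.7399 + 2.4458 = 48.6161

48.62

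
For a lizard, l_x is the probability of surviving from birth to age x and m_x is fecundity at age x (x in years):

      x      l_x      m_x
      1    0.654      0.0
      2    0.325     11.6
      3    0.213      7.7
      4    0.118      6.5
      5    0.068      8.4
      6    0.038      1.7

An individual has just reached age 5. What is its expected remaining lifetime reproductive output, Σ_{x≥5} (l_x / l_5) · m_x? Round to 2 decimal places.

l_5 = 0.068. Conditional survival from age 5 to x is l_x / l_5.
  x=5: (0.068/0.068) × 8.4 = 8.4000
  x=6: (0.038/0.068) × 1.7 = 0.9500
Sum = 8.4000 + 0.9500 = 9.3500

9.35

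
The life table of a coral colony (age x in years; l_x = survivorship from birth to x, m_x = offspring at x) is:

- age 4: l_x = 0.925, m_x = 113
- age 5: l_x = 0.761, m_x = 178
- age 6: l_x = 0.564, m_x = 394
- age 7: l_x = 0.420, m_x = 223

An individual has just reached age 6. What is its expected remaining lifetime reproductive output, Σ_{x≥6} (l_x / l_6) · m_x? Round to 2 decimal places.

560.06

l_6 = 0.564. Conditional survival from age 6 to x is l_x / l_6.
  x=6: (0.564/0.564) × 394 = 394.0000
  x=7: (0.420/0.564) × 223 = 166.0638
Sum = 394.0000 + 166.0638 = 560.0638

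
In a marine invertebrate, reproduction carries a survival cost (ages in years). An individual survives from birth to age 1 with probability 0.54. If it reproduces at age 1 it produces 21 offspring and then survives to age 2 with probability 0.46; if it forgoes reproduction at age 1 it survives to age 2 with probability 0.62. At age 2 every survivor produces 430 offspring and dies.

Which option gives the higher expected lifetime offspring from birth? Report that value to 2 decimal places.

breed at age 1: R₀ = 0.54 × (21 + 0.46 × 430) = 0.54 × 218.8000 = 118.1520
delay to age 2: R₀ = 0.54 × (0.62 × 430) = 0.54 × 266.6000 = 143.9640
Higher: delay to age 2 (143.9640).

143.96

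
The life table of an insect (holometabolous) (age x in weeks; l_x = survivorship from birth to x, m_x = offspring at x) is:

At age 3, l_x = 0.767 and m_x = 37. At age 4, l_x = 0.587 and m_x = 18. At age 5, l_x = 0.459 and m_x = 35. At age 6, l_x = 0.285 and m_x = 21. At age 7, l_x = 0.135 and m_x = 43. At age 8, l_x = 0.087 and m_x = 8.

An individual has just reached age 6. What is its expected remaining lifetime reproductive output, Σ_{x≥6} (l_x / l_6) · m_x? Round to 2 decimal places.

l_6 = 0.285. Conditional survival from age 6 to x is l_x / l_6.
  x=6: (0.285/0.285) × 21 = 21.0000
  x=7: (0.135/0.285) × 43 = 20.3684
  x=8: (0.087/0.285) × 8 = 2.4421
Sum = 21.0000 + 20.3684 + 2.4421 = 43.8105

43.81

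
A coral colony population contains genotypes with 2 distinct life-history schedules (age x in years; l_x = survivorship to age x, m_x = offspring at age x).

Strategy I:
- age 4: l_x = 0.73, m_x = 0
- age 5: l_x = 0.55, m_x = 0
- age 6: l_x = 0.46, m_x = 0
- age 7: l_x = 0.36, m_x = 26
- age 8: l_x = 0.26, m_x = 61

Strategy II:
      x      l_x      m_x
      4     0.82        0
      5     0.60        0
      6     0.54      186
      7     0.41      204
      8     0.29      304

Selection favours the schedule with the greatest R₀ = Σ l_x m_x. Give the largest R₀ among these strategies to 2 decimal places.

272.24

Strategy I: R₀ = 0.73×0 + 0.55×0 + 0.46×0 + 0.36×26 + 0.26×61 = 25.2200
Strategy II: R₀ = 0.82×0 + 0.60×0 + 0.54×186 + 0.41×204 + 0.29×304 = 272.2400
Highest R₀: strategy II with 272.2400.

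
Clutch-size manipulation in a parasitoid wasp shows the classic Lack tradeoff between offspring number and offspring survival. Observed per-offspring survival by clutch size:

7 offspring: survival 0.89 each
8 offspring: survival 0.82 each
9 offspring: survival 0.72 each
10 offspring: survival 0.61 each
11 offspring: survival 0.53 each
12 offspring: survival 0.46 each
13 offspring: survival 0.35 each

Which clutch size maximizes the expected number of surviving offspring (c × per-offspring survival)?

8

Expected surviving offspring = c × s(c):
  c=7: 7 × 0.89 = 6.230
  c=8: 8 × 0.82 = 6.560
  c=9: 9 × 0.72 = 6.480
  c=10: 10 × 0.61 = 6.100
  c=11: 11 × 0.53 = 5.830
  c=12: 12 × 0.46 = 5.520
  c=13: 13 × 0.35 = 4.550
Maximum at c = 8 (6.560 surviving offspring).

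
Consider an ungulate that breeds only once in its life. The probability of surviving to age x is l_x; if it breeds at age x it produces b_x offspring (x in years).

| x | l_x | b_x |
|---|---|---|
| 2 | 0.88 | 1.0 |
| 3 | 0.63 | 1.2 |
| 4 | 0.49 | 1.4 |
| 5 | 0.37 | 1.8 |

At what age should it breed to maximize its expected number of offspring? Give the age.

2

Expected offspring if breeding at age x = l_x × b_x:
  age 2: 0.88 × 1.0 = 0.880
  age 3: 0.63 × 1.2 = 0.756
  age 4: 0.49 × 1.4 = 0.686
  age 5: 0.37 × 1.8 = 0.666
Maximum at age 2 (0.880).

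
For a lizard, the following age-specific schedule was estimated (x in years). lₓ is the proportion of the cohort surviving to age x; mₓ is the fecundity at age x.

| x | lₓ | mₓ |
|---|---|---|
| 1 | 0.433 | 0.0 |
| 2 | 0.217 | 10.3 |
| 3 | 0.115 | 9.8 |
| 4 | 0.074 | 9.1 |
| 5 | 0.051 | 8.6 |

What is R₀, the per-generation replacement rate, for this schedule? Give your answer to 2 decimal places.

4.47

R₀ = Σ lₓ mₓ:
  age 1: 0.433 × 0.0 = 0.0000
  age 2: 0.217 × 10.3 = 2.2351
  age 3: 0.115 × 9.8 = 1.1270
  age 4: 0.074 × 9.1 = 0.6734
  age 5: 0.051 × 8.6 = 0.4386
R₀ = 0.0000 + 2.2351 + 1.1270 + 0.6734 + 0.4386 = 4.4741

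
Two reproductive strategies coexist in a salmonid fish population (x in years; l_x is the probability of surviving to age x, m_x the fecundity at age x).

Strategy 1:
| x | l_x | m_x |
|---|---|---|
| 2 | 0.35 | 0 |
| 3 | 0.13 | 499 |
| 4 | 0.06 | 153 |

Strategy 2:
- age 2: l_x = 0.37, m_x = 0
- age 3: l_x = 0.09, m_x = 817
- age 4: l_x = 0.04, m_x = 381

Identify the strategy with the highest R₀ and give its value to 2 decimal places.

88.77

Strategy 1: R₀ = 0.35×0 + 0.13×499 + 0.06×153 = 74.0500
Strategy 2: R₀ = 0.37×0 + 0.09×817 + 0.04×381 = 88.7700
Highest R₀: strategy 2 with 88.7700.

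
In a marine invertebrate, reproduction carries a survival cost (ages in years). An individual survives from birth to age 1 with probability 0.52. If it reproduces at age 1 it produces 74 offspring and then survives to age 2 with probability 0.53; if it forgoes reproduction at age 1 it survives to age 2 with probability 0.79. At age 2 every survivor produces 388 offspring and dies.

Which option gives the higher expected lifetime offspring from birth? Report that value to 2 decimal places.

159.39

breed at age 1: R₀ = 0.52 × (74 + 0.53 × 388) = 0.52 × 279.6400 = 145.4128
delay to age 2: R₀ = 0.52 × (0.79 × 388) = 0.52 × 306.5200 = 159.3904
Higher: delay to age 2 (159.3904).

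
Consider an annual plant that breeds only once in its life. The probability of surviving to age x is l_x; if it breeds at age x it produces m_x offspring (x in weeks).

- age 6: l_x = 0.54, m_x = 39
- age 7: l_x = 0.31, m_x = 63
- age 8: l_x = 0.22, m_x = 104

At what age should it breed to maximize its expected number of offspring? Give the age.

8

Expected offspring if breeding at age x = l_x × m_x:
  age 6: 0.54 × 39 = 21.060
  age 7: 0.31 × 63 = 19.530
  age 8: 0.22 × 104 = 22.880
Maximum at age 8 (22.880).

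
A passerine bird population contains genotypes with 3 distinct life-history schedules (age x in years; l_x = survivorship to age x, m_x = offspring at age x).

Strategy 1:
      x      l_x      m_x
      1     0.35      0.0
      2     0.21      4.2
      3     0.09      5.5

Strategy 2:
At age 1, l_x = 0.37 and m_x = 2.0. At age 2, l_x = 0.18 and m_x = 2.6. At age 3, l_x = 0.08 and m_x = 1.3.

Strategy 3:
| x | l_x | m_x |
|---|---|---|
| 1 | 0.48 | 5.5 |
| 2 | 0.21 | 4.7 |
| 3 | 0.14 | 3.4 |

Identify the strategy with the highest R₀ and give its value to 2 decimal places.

Strategy 1: R₀ = 0.35×0.0 + 0.21×4.2 + 0.09×5.5 = 1.3770
Strategy 2: R₀ = 0.37×2.0 + 0.18×2.6 + 0.08×1.3 = 1.3120
Strategy 3: R₀ = 0.48×5.5 + 0.21×4.7 + 0.14×3.4 = 4.1030
Highest R₀: strategy 3 with 4.1030.

4.10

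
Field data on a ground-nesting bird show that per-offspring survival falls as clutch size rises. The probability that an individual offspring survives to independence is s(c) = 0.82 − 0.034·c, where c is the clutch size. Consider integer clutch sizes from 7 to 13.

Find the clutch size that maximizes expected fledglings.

Expected fledglings = c × s(c):
  c=7: 7 × 0.582 = 4.074
  c=8: 8 × 0.548 = 4.384
  c=9: 9 × 0.514 = 4.626
  c=10: 10 × 0.480 = 4.800
  c=11: 11 × 0.446 = 4.906
  c=12: 12 × 0.412 = 4.944
  c=13: 13 × 0.378 = 4.914
Maximum at c = 12 (4.944 fledglings).

12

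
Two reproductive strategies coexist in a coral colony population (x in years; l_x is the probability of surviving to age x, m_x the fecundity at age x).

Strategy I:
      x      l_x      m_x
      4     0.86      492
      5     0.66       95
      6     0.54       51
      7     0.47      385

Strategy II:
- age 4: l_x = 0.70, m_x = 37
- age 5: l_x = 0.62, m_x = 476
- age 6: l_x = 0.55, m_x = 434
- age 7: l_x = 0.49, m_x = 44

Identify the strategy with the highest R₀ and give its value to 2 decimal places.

Strategy I: R₀ = 0.86×492 + 0.66×95 + 0.54×51 + 0.47×385 = 694.3100
Strategy II: R₀ = 0.70×37 + 0.62×476 + 0.55×434 + 0.49×44 = 581.2800
Highest R₀: strategy I with 694.3100.

694.31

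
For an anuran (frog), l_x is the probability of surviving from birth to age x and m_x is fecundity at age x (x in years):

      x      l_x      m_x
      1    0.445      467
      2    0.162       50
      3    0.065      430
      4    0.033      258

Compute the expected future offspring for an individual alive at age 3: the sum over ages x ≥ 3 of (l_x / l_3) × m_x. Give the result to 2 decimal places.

l_3 = 0.065. Conditional survival from age 3 to x is l_x / l_3.
  x=3: (0.065/0.065) × 430 = 430.0000
  x=4: (0.033/0.065) × 258 = 130.9846
Sum = 430.0000 + 130.9846 = 560.9846

560.98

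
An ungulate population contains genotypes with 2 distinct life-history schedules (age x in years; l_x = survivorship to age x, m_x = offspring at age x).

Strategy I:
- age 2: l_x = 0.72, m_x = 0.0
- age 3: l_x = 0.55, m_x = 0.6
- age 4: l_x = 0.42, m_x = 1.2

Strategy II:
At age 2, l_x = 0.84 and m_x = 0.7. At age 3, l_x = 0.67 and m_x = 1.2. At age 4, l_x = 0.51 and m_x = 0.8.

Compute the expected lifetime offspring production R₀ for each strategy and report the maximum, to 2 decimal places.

1.80

Strategy I: R₀ = 0.72×0.0 + 0.55×0.6 + 0.42×1.2 = 0.8340
Strategy II: R₀ = 0.84×0.7 + 0.67×1.2 + 0.51×0.8 = 1.8000
Highest R₀: strategy II with 1.8000.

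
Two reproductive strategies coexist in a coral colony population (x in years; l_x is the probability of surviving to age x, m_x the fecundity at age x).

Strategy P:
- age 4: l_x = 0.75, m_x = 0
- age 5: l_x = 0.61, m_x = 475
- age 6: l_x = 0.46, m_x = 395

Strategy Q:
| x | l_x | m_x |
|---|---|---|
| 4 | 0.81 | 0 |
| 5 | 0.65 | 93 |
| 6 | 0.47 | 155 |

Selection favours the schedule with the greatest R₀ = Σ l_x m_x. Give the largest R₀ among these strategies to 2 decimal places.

471.45

Strategy P: R₀ = 0.75×0 + 0.61×475 + 0.46×395 = 471.4500
Strategy Q: R₀ = 0.81×0 + 0.65×93 + 0.47×155 = 133.3000
Highest R₀: strategy P with 471.4500.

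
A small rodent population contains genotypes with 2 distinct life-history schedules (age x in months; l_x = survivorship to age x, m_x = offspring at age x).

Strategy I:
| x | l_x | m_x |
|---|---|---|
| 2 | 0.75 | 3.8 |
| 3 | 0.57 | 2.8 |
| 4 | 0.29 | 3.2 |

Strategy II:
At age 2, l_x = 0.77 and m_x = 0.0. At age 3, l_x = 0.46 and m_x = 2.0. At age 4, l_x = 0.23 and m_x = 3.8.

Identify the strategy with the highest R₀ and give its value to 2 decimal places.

Strategy I: R₀ = 0.75×3.8 + 0.57×2.8 + 0.29×3.2 = 5.3740
Strategy II: R₀ = 0.77×0.0 + 0.46×2.0 + 0.23×3.8 = 1.7940
Highest R₀: strategy I with 5.3740.

5.37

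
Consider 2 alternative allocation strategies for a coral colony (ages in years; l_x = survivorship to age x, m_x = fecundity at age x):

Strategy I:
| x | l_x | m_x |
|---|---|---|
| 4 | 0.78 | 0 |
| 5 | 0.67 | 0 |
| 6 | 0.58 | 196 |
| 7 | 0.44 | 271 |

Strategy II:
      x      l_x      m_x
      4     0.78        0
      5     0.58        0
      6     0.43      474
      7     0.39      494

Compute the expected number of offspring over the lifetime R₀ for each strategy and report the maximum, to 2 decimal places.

Strategy I: R₀ = 0.78×0 + 0.67×0 + 0.58×196 + 0.44×271 = 232.9200
Strategy II: R₀ = 0.78×0 + 0.58×0 + 0.43×474 + 0.39×494 = 396.4800
Highest R₀: strategy II with 396.4800.

396.48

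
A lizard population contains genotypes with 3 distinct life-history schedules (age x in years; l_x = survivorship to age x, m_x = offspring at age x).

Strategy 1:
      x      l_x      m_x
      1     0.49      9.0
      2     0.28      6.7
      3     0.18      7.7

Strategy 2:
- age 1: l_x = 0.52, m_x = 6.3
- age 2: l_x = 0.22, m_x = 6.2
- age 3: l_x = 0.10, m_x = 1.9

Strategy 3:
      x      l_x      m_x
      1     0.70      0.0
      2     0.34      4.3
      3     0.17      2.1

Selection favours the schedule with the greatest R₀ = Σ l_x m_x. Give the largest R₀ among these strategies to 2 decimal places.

7.67

Strategy 1: R₀ = 0.49×9.0 + 0.28×6.7 + 0.18×7.7 = 7.6720
Strategy 2: R₀ = 0.52×6.3 + 0.22×6.2 + 0.10×1.9 = 4.8300
Strategy 3: R₀ = 0.70×0.0 + 0.34×4.3 + 0.17×2.1 = 1.8190
Highest R₀: strategy 1 with 7.6720.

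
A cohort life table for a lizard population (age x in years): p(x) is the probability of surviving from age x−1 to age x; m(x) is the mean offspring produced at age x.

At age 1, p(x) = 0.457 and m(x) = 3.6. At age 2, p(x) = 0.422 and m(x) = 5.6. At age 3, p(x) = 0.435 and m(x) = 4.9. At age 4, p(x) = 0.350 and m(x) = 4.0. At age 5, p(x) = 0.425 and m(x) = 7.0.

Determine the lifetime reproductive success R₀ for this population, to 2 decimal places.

3.34

Survivorship from birth: l_x = p_1·p_2·…·p_x.
  l_1 = 0.45700
  l_2 = 0.19285
  l_3 = 0.08389
  l_4 = 0.02936
  l_5 = 0.01248
R₀ = Σ l_x m(x):
  age 1: 0.45700 × 3.6 = 1.6452
  age 2: 0.19285 × 5.6 = 1.0800
  age 3: 0.08389 × 4.9 = 0.4111
  age 4: 0.02936 × 4.0 = 0.1174
  age 5: 0.01248 × 7.0 = 0.0874
R₀ = 1.6452 + 1.0800 + 0.4111 + 0.1174 + 0.0874 = 3.3410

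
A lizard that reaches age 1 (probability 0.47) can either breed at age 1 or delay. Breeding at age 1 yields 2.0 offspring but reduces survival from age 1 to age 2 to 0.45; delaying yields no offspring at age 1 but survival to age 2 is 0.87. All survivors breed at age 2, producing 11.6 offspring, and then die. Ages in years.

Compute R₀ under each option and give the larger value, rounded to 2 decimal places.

breed at age 1: R₀ = 0.47 × (2.0 + 0.45 × 11.6) = 0.47 × 7.2200 = 3.3934
delay to age 2: R₀ = 0.47 × (0.87 × 11.6) = 0.47 × 10.0920 = 4.7432
Higher: delay to age 2 (4.7432).

4.74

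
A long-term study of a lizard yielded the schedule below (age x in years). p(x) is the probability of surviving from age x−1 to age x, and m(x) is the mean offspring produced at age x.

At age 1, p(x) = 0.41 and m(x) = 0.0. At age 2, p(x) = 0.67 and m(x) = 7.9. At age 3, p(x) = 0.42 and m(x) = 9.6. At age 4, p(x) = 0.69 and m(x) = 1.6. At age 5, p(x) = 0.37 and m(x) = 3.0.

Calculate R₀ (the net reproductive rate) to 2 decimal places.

3.49

Survivorship from birth: l_x = p_1·p_2·…·p_x.
  l_1 = 0.41000
  l_2 = 0.27470
  l_3 = 0.11537
  l_4 = 0.07961
  l_5 = 0.02945
R₀ = Σ l_x m(x):
  age 1: 0.41000 × 0.0 = 0.0000
  age 2: 0.27470 × 7.9 = 2.1701
  age 3: 0.11537 × 9.6 = 1.1076
  age 4: 0.07961 × 1.6 = 0.1274
  age 5: 0.02945 × 3.0 = 0.0883
R₀ = 0.0000 + 2.1701 + 1.1076 + 0.1274 + 0.0883 = 3.4934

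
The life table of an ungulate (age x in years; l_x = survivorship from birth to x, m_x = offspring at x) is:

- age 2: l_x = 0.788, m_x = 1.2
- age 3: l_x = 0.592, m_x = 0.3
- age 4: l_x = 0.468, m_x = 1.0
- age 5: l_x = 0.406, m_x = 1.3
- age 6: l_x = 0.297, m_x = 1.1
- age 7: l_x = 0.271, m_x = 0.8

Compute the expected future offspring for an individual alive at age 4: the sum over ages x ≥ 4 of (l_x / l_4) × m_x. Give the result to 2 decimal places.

l_4 = 0.468. Conditional survival from age 4 to x is l_x / l_4.
  x=4: (0.468/0.468) × 1.0 = 1.0000
  x=5: (0.406/0.468) × 1.3 = 1.1278
  x=6: (0.297/0.468) × 1.1 = 0.6981
  x=7: (0.271/0.468) × 0.8 = 0.4632
Sum = 1.0000 + 1.1278 + 0.6981 + 0.4632 = 3.2891

3.29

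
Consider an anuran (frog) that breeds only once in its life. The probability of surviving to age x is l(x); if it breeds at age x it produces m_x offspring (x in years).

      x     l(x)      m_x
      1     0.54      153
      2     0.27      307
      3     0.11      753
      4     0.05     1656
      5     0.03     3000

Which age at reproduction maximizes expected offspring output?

5

Expected offspring if breeding at age x = l(x) × m_x:
  age 1: 0.54 × 153 = 82.620
  age 2: 0.27 × 307 = 82.890
  age 3: 0.11 × 753 = 82.830
  age 4: 0.05 × 1656 = 82.800
  age 5: 0.03 × 3000 = 90.000
Maximum at age 5 (90.000).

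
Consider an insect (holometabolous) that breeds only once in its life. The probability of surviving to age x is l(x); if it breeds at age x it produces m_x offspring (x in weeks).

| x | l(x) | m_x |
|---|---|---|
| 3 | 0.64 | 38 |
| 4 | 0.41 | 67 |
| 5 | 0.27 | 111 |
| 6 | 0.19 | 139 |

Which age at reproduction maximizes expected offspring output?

Expected offspring if breeding at age x = l(x) × m_x:
  age 3: 0.64 × 38 = 24.320
  age 4: 0.41 × 67 = 27.470
  age 5: 0.27 × 111 = 29.970
  age 6: 0.19 × 139 = 26.410
Maximum at age 5 (29.970).

5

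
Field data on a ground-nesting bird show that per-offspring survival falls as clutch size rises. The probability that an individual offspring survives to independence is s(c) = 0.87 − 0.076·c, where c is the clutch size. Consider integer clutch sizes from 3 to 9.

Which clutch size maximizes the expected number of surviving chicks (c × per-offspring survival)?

Expected surviving chicks = c × s(c):
  c=3: 3 × 0.642 = 1.926
  c=4: 4 × 0.566 = 2.264
  c=5: 5 × 0.490 = 2.450
  c=6: 6 × 0.414 = 2.484
  c=7: 7 × 0.338 = 2.366
  c=8: 8 × 0.262 = 2.096
  c=9: 9 × 0.186 = 1.674
Maximum at c = 6 (2.484 surviving chicks).

6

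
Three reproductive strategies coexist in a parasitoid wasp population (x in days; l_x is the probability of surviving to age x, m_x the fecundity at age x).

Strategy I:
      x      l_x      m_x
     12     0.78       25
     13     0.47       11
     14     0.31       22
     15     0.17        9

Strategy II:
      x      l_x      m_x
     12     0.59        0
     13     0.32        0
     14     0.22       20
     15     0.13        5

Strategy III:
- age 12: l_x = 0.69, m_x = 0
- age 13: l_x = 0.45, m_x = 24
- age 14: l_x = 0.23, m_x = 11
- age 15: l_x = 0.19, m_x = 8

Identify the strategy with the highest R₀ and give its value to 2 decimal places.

33.02

Strategy I: R₀ = 0.78×25 + 0.47×11 + 0.31×22 + 0.17×9 = 33.0200
Strategy II: R₀ = 0.59×0 + 0.32×0 + 0.22×20 + 0.13×5 = 5.0500
Strategy III: R₀ = 0.69×0 + 0.45×24 + 0.23×11 + 0.19×8 = 14.8500
Highest R₀: strategy I with 33.0200.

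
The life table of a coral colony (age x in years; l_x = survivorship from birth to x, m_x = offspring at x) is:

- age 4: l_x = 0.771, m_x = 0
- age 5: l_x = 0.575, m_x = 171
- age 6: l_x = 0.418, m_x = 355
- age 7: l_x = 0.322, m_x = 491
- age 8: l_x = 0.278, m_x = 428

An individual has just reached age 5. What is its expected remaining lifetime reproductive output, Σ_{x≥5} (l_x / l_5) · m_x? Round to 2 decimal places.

910.96

l_5 = 0.575. Conditional survival from age 5 to x is l_x / l_5.
  x=5: (0.575/0.575) × 171 = 171.0000
  x=6: (0.418/0.575) × 355 = 258.0696
  x=7: (0.322/0.575) × 491 = 274.9600
  x=8: (0.278/0.575) × 428 = 206.9287
Sum = 171.0000 + 258.0696 + 274.9600 + 206.9287 = 910.9583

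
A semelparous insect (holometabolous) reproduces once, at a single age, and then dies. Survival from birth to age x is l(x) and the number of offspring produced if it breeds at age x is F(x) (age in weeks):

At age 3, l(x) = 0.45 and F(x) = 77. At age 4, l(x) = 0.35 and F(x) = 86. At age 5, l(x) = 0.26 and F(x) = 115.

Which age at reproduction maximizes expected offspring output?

3

Expected offspring if breeding at age x = l(x) × F(x):
  age 3: 0.45 × 77 = 34.650
  age 4: 0.35 × 86 = 30.100
  age 5: 0.26 × 115 = 29.900
Maximum at age 3 (34.650).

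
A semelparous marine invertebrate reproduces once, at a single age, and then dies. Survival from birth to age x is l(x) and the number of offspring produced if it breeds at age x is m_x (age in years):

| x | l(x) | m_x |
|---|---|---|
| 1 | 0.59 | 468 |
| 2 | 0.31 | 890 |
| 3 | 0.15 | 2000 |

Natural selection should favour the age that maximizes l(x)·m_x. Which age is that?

3

Expected offspring if breeding at age x = l(x) × m_x:
  age 1: 0.59 × 468 = 276.120
  age 2: 0.31 × 890 = 275.900
  age 3: 0.15 × 2000 = 300.000
Maximum at age 3 (300.000).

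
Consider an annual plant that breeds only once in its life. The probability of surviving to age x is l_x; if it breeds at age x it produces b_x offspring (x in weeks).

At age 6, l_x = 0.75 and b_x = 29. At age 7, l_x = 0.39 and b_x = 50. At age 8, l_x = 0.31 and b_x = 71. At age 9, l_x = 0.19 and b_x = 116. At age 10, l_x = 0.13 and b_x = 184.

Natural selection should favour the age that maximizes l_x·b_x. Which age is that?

10

Expected offspring if breeding at age x = l_x × b_x:
  age 6: 0.75 × 29 = 21.750
  age 7: 0.39 × 50 = 19.500
  age 8: 0.31 × 71 = 22.010
  age 9: 0.19 × 116 = 22.040
  age 10: 0.13 × 184 = 23.920
Maximum at age 10 (23.920).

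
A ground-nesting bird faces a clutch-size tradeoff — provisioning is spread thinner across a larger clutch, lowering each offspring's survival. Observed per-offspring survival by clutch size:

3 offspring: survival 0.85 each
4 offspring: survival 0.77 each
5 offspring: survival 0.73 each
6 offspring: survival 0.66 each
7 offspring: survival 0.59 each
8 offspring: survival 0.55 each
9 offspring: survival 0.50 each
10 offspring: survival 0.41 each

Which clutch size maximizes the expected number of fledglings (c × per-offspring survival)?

9

Expected fledglings = c × s(c):
  c=3: 3 × 0.85 = 2.550
  c=4: 4 × 0.77 = 3.080
  c=5: 5 × 0.73 = 3.650
  c=6: 6 × 0.66 = 3.960
  c=7: 7 × 0.59 = 4.130
  c=8: 8 × 0.55 = 4.400
  c=9: 9 × 0.50 = 4.500
  c=10: 10 × 0.41 = 4.100
Maximum at c = 9 (4.500 fledglings).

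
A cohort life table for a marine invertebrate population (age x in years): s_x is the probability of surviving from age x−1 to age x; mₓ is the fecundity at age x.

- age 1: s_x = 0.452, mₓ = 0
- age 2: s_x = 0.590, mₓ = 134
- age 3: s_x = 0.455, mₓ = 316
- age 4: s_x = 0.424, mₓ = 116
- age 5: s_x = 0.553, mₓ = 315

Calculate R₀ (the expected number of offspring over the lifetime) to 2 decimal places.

89.01

Survivorship from birth: l_x = s_1·s_2·…·s_x.
  l_1 = 0.45200
  l_2 = 0.26668
  l_3 = 0.12134
  l_4 = 0.05145
  l_5 = 0.02845
R₀ = Σ l_x mₓ:
  age 1: 0.45200 × 0 = 0.0000
  age 2: 0.26668 × 134 = 35.7351
  age 3: 0.12134 × 316 = 38.3434
  age 4: 0.05145 × 116 = 5.9682
  age 5: 0.02845 × 315 = 8.9618
R₀ = 0.0000 + 35.7351 + 38.3434 + 5.9682 + 8.9618 = 89.0085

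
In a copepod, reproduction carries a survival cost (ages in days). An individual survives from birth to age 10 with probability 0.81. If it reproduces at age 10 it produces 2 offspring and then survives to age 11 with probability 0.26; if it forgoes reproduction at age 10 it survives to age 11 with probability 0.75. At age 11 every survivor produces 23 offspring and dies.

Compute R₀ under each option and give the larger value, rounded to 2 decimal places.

breed at age 10: R₀ = 0.81 × (2 + 0.26 × 23) = 0.81 × 7.9800 = 6.4638
delay to age 11: R₀ = 0.81 × (0.75 × 23) = 0.81 × 17.2500 = 13.9725
Higher: delay to age 11 (13.9725).

13.97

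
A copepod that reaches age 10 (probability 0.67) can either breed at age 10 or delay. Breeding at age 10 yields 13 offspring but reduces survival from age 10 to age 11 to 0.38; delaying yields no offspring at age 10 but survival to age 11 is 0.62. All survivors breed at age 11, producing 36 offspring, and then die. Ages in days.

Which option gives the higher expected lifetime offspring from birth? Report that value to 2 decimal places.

17.88

breed at age 10: R₀ = 0.67 × (13 + 0.38 × 36) = 0.67 × 26.6800 = 17.8756
delay to age 11: R₀ = 0.67 × (0.62 × 36) = 0.67 × 22.3200 = 14.9544
Higher: breed at age 10 (17.8756).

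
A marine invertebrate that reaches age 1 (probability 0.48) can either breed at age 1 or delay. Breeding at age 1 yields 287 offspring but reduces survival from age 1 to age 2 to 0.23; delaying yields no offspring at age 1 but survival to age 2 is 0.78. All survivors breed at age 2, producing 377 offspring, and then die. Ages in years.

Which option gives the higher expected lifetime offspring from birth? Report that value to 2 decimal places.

breed at age 1: R₀ = 0.48 × (287 + 0.23 × 377) = 0.48 × 373.7100 = 179.3808
delay to age 2: R₀ = 0.48 × (0.78 × 377) = 0.48 × 294.0600 = 141.1488
Higher: breed at age 1 (179.3808).

179.38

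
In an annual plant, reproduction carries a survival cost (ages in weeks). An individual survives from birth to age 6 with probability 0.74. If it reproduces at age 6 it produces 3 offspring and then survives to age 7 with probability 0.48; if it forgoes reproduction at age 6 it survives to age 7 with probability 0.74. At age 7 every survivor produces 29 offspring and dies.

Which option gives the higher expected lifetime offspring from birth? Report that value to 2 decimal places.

15.88

breed at age 6: R₀ = 0.74 × (3 + 0.48 × 29) = 0.74 × 16.9200 = 12.5208
delay to age 7: R₀ = 0.74 × (0.74 × 29) = 0.74 × 21.4600 = 15.8804
Higher: delay to age 7 (15.8804).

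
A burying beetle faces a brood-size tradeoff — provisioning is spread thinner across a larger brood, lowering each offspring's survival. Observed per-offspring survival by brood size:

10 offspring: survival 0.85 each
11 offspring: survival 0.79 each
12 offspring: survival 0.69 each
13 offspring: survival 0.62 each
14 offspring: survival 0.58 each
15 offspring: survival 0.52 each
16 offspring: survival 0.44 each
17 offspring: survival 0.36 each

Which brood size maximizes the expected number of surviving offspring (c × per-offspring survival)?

Expected surviving offspring = c × s(c):
  c=10: 10 × 0.85 = 8.500
  c=11: 11 × 0.79 = 8.690
  c=12: 12 × 0.69 = 8.280
  c=13: 13 × 0.62 = 8.060
  c=14: 14 × 0.58 = 8.120
  c=15: 15 × 0.52 = 7.800
  c=16: 16 × 0.44 = 7.040
  c=17: 17 × 0.36 = 6.120
Maximum at c = 11 (8.690 surviving offspring).

11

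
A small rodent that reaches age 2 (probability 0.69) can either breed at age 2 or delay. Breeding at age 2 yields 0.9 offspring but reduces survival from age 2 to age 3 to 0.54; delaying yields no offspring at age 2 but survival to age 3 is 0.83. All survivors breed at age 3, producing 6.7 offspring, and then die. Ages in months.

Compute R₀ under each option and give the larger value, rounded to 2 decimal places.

3.84

breed at age 2: R₀ = 0.69 × (0.9 + 0.54 × 6.7) = 0.69 × 4.5180 = 3.1174
delay to age 3: R₀ = 0.69 × (0.83 × 6.7) = 0.69 × 5.5610 = 3.8371
Higher: delay to age 3 (3.8371).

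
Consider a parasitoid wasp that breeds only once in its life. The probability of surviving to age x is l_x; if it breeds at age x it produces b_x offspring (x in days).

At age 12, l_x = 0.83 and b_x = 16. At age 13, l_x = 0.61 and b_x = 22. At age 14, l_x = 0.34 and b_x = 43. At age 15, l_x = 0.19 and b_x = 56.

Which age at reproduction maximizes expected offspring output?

Expected offspring if breeding at age x = l_x × b_x:
  age 12: 0.83 × 16 = 13.280
  age 13: 0.61 × 22 = 13.420
  age 14: 0.34 × 43 = 14.620
  age 15: 0.19 × 56 = 10.640
Maximum at age 14 (14.620).

14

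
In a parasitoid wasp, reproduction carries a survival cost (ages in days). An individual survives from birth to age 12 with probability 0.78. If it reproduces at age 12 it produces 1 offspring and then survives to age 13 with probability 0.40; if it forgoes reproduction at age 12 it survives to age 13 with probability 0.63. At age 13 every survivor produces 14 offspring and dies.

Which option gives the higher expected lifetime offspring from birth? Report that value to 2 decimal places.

breed at age 12: R₀ = 0.78 × (1 + 0.40 × 14) = 0.78 × 6.6000 = 5.1480
delay to age 13: R₀ = 0.78 × (0.63 × 14) = 0.78 × 8.8200 = 6.8796
Higher: delay to age 13 (6.8796).

6.88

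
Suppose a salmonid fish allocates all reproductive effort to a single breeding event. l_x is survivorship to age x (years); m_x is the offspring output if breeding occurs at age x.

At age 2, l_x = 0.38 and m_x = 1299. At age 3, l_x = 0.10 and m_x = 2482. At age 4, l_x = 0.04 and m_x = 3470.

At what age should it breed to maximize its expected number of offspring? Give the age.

2

Expected offspring if breeding at age x = l_x × m_x:
  age 2: 0.38 × 1299 = 493.620
  age 3: 0.10 × 2482 = 248.200
  age 4: 0.04 × 3470 = 138.800
Maximum at age 2 (493.620).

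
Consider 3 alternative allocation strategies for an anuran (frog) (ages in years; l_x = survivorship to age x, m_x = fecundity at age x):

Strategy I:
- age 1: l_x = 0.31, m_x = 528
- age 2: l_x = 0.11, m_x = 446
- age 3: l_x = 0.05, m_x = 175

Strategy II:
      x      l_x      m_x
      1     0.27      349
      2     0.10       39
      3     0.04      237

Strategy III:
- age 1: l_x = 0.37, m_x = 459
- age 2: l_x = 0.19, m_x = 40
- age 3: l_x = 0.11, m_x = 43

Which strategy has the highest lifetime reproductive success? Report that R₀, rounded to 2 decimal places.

221.49

Strategy I: R₀ = 0.31×528 + 0.11×446 + 0.05×175 = 221.4900
Strategy II: R₀ = 0.27×349 + 0.10×39 + 0.04×237 = 107.6100
Strategy III: R₀ = 0.37×459 + 0.19×40 + 0.11×43 = 182.1600
Highest R₀: strategy I with 221.4900.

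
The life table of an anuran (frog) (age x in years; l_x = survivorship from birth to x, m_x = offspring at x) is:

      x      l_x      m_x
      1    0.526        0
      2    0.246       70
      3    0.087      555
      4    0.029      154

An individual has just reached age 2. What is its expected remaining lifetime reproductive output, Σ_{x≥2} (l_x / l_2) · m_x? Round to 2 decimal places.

284.43

l_2 = 0.246. Conditional survival from age 2 to x is l_x / l_2.
  x=2: (0.246/0.246) × 70 = 70.0000
  x=3: (0.087/0.246) × 555 = 196.2805
  x=4: (0.029/0.246) × 154 = 18.1545
Sum = 70.0000 + 196.2805 + 18.1545 = 284.4350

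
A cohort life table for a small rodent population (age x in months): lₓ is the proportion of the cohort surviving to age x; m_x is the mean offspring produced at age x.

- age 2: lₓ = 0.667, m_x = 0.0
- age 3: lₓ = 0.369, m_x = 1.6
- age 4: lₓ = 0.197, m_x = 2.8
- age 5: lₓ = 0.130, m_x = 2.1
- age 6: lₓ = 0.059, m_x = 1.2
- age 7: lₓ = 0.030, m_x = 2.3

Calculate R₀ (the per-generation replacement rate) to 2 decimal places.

R₀ = Σ lₓ m_x:
  age 2: 0.667 × 0.0 = 0.0000
  age 3: 0.369 × 1.6 = 0.5904
  age 4: 0.197 × 2.8 = 0.5516
  age 5: 0.130 × 2.1 = 0.2730
  age 6: 0.059 × 1.2 = 0.0708
  age 7: 0.030 × 2.3 = 0.0690
R₀ = 0.0000 + 0.5904 + 0.5516 + 0.2730 + 0.0708 + 0.0690 = 1.5548

1.55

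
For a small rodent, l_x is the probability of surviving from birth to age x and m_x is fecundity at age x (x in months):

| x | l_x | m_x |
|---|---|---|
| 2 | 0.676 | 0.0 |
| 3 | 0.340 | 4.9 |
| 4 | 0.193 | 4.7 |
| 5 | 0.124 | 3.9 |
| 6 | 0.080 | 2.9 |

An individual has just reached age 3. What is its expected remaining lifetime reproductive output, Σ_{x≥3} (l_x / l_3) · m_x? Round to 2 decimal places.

l_3 = 0.340. Conditional survival from age 3 to x is l_x / l_3.
  x=3: (0.340/0.340) × 4.9 = 4.9000
  x=4: (0.193/0.340) × 4.7 = 2.6679
  x=5: (0.124/0.340) × 3.9 = 1.4224
  x=6: (0.080/0.340) × 2.9 = 0.6824
Sum = 4.9000 + 2.6679 + 1.4224 + 0.6824 = 9.6726

9.67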